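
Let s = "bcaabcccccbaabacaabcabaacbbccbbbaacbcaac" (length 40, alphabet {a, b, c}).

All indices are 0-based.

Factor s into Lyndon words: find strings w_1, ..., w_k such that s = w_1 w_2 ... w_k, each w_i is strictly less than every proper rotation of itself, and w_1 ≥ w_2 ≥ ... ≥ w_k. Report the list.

emit factor 1: 'bc' (i=0, period=2)
emit factor 2: 'aabcccccb' (i=2, period=9)
emit factor 3: 'aabacaabcabaacbbccbbbaacbcaac' (i=11, period=29)

["bc", "aabcccccb", "aabacaabcabaacbbccbbbaacbcaac"]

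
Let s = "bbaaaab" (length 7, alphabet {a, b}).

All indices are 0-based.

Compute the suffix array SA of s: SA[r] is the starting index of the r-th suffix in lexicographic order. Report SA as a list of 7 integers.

rank | idx | suffix
   0 |   2 | aaaab
   1 |   3 | aaab
   2 |   4 | aab
   3 |   5 | ab
   4 |   6 | b
   5 |   1 | baaaab
   6 |   0 | bbaaaab

[2, 3, 4, 5, 6, 1, 0]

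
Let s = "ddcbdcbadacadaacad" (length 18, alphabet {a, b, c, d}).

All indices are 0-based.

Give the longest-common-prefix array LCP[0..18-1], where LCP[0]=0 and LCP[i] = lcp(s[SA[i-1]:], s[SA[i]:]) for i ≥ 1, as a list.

rank→(start, suffix):
  0 → (13, 'aacad')
  1 → (14, 'acad')
  2 → (9, 'acadaacad')
  3 → (16, 'ad')
  4 → (11, 'adaacad')
  5 → (7, 'adacadaacad')
  6 → (6, 'badacadaacad')
  7 → (3, 'bdcbadacadaacad')
  8 → (15, 'cad')
  9 → (10, 'cadaacad')
  10 → (5, 'cbadacadaacad')
  11 → (2, 'cbdcbadacadaacad')
  12 → (17, 'd')
  13 → (12, 'daacad')
  14 → (8, 'dacadaacad')
  15 → (4, 'dcbadacadaacad')
  16 → (1, 'dcbdcbadacadaacad')
  17 → (0, 'ddcbdcbadacadaacad')

SA = [13, 14, 9, 16, 11, 7, 6, 3, 15, 10, 5, 2, 17, 12, 8, 4, 1, 0]
rank  pair      lcp
   1  s[13:],s[14:]  1  'a'
   2  s[14:],s[9:]  4  'acad'
   3  s[9:],s[16:]  1  'a'
   4  s[16:],s[11:]  2  'ad'
   5  s[11:],s[7:]  3  'ada'
   6  s[7:],s[6:]  0  ''
   7  s[6:],s[3:]  1  'b'
   8  s[3:],s[15:]  0  ''
   9  s[15:],s[10:]  3  'cad'
  10  s[10:],s[5:]  1  'c'
  11  s[5:],s[2:]  2  'cb'
  12  s[2:],s[17:]  0  ''
  13  s[17:],s[12:]  1  'd'
  14  s[12:],s[8:]  2  'da'
  15  s[8:],s[4:]  1  'd'
  16  s[4:],s[1:]  3  'dcb'
  17  s[1:],s[0:]  1  'd'

[0, 1, 4, 1, 2, 3, 0, 1, 0, 3, 1, 2, 0, 1, 2, 1, 3, 1]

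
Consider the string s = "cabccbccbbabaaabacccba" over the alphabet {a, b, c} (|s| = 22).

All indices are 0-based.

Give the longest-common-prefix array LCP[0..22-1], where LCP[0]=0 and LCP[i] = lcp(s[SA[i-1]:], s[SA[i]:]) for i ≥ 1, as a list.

[0, 1, 2, 1, 3, 2, 1, 0, 2, 2, 2, 1, 1, 4, 0, 1, 2, 2, 1, 3, 3, 2]

rank→(start, suffix):
  0 → (21, 'a')
  1 → (12, 'aaabacccba')
  2 → (13, 'aabacccba')
  3 → (10, 'abaaabacccba')
  4 → (14, 'abacccba')
  5 → (1, 'abccbccbbabaaabacccba')
  6 → (16, 'acccba')
  7 → (20, 'ba')
  8 → (11, 'baaabacccba')
  9 → (9, 'babaaabacccba')
  10 → (15, 'bacccba')
  11 → (8, 'bbabaaabacccba')
  12 → (5, 'bccbbabaaabacccba')
  13 → (2, 'bccbccbbabaaabacccba')
  14 → (0, 'cabccbccbbabaaabacccba')
  15 → (19, 'cba')
  16 → (7, 'cbbabaaabacccba')
  17 → (4, 'cbccbbabaaabacccba')
  18 → (18, 'ccba')
  19 → (6, 'ccbbabaaabacccba')
  20 → (3, 'ccbccbbabaaabacccba')
  21 → (17, 'cccba')

SA = [21, 12, 13, 10, 14, 1, 16, 20, 11, 9, 15, 8, 5, 2, 0, 19, 7, 4, 18, 6, 3, 17]
[i] adj suffixes → lcp
  [1] 21/12 → 1 ('a')
  [2] 12/13 → 2 ('aa')
  [3] 13/10 → 1 ('a')
  [4] 10/14 → 3 ('aba')
  [5] 14/1 → 2 ('ab')
  [6] 1/16 → 1 ('a')
  [7] 16/20 → 0 ('')
  [8] 20/11 → 2 ('ba')
  [9] 11/9 → 2 ('ba')
  [10] 9/15 → 2 ('ba')
  [11] 15/8 → 1 ('b')
  [12] 8/5 → 1 ('b')
  [13] 5/2 → 4 ('bccb')
  [14] 2/0 → 0 ('')
  [15] 0/19 → 1 ('c')
  [16] 19/7 → 2 ('cb')
  [17] 7/4 → 2 ('cb')
  [18] 4/18 → 1 ('c')
  [19] 18/6 → 3 ('ccb')
  [20] 6/3 → 3 ('ccb')
  [21] 3/17 → 2 ('cc')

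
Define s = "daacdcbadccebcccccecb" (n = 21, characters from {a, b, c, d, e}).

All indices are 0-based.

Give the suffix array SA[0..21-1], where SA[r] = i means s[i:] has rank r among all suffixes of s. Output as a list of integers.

rank | idx | suffix
   0 |   1 | aacdcbadccebcccccecb
   1 |   2 | acdcbadccebcccccecb
   2 |   7 | adccebcccccecb
   3 |  20 | b
   4 |   6 | badccebcccccecb
   5 |  12 | bcccccecb
   6 |  19 | cb
   7 |   5 | cbadccebcccccecb
   8 |  13 | cccccecb
   9 |  14 | ccccecb
  10 |  15 | cccecb
  11 |   9 | ccebcccccecb
  12 |  16 | ccecb
  13 |   3 | cdcbadccebcccccecb
  14 |  10 | cebcccccecb
  15 |  17 | cecb
  16 |   0 | daacdcbadccebcccccecb
  17 |   4 | dcbadccebcccccecb
  18 |   8 | dccebcccccecb
  19 |  11 | ebcccccecb
  20 |  18 | ecb

[1, 2, 7, 20, 6, 12, 19, 5, 13, 14, 15, 9, 16, 3, 10, 17, 0, 4, 8, 11, 18]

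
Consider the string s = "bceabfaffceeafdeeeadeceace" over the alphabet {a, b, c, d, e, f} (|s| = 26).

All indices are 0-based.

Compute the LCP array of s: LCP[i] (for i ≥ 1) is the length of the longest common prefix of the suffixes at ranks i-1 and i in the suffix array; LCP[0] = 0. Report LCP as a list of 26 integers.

[0, 1, 1, 1, 2, 0, 1, 0, 2, 3, 2, 0, 2, 0, 1, 2, 2, 2, 1, 1, 3, 2, 0, 1, 1, 1]

sorted suffixes:
  #0 SA[0]=3  'abfaffceeafdeeeadeceace'
  #1 SA[1]=23  'ace'
  #2 SA[2]=18  'adeceace'
  #3 SA[3]=12  'afdeeeadeceace'
  #4 SA[4]=6  'affceeafdeeeadeceace'
  #5 SA[5]=0  'bceabfaffceeafdeeeadeceace'
  #6 SA[6]=4  'bfaffceeafdeeeadeceace'
  #7 SA[7]=24  'ce'
  #8 SA[8]=1  'ceabfaffceeafdeeeadeceace'
  #9 SA[9]=21  'ceace'
  #10 SA[10]=9  'ceeafdeeeadeceace'
  #11 SA[11]=19  'deceace'
  #12 SA[12]=14  'deeeadeceace'
  #13 SA[13]=25  'e'
  #14 SA[14]=2  'eabfaffceeafdeeeadeceace'
  #15 SA[15]=22  'eace'
  #16 SA[16]=17  'eadeceace'
  #17 SA[17]=11  'eafdeeeadeceace'
  #18 SA[18]=20  'eceace'
  #19 SA[19]=16  'eeadeceace'
  #20 SA[20]=10  'eeafdeeeadeceace'
  #21 SA[21]=15  'eeeadeceace'
  #22 SA[22]=5  'faffceeafdeeeadeceace'
  #23 SA[23]=8  'fceeafdeeeadeceace'
  #24 SA[24]=13  'fdeeeadeceace'
  #25 SA[25]=7  'ffceeafdeeeadeceace'

SA = [3, 23, 18, 12, 6, 0, 4, 24, 1, 21, 9, 19, 14, 25, 2, 22, 17, 11, 20, 16, 10, 15, 5, 8, 13, 7]
i: (SA[i-1],SA[i]) lcp shared
  1: (3,23) 1 'a'
  2: (23,18) 1 'a'
  3: (18,12) 1 'a'
  4: (12,6) 2 'af'
  5: (6,0) 0 ''
  6: (0,4) 1 'b'
  7: (4,24) 0 ''
  8: (24,1) 2 'ce'
  9: (1,21) 3 'cea'
  10: (21,9) 2 'ce'
  11: (9,19) 0 ''
  12: (19,14) 2 'de'
  13: (14,25) 0 ''
  14: (25,2) 1 'e'
  15: (2,22) 2 'ea'
  16: (22,17) 2 'ea'
  17: (17,11) 2 'ea'
  18: (11,20) 1 'e'
  19: (20,16) 1 'e'
  20: (16,10) 3 'eea'
  21: (10,15) 2 'ee'
  22: (15,5) 0 ''
  23: (5,8) 1 'f'
  24: (8,13) 1 'f'
  25: (13,7) 1 'f'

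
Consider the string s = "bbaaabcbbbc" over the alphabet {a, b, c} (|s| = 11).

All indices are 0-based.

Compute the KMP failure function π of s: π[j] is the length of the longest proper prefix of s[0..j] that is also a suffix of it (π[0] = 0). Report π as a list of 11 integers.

[0, 1, 0, 0, 0, 1, 0, 1, 2, 2, 0]

π[0] = 0
j=1 s[j]='b': π[1]=1 (border 'b')
j=2 s[j]='a': k: 1→0; π[2]=0 (border '')
j=3 s[j]='a': π[3]=0 (border '')
j=4 s[j]='a': π[4]=0 (border '')
j=5 s[j]='b': π[5]=1 (border 'b')
j=6 s[j]='c': k: 1→0; π[6]=0 (border '')
j=7 s[j]='b': π[7]=1 (border 'b')
j=8 s[j]='b': π[8]=2 (border 'bb')
j=9 s[j]='b': k: 2→1; π[9]=2 (border 'bb')
j=10 s[j]='c': k: 2→1→0; π[10]=0 (border '')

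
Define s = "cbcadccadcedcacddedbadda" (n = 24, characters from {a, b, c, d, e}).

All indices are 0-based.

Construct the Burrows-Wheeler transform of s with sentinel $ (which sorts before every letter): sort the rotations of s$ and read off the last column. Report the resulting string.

rank  rotation                   last
    0  $cbcadccadcedcacddedbadda  a
    1  a$cbcadccadcedcacddedbadd  d
    2  acddedbadda$cbcadccadcedc  c
    3  adccadcedcacddedbadda$cbc  c
    4  adcedcacddedbadda$cbcadcc  c
    5  adda$cbcadccadcedcacddedb  b
    6  badda$cbcadccadcedcacdded  d
    7  bcadccadcedcacddedbadda$c  c
    8  cacddedbadda$cbcadccadced  d
    9  cadccadcedcacddedbadda$cb  b
   10  cadcedcacddedbadda$cbcadc  c
   11  cbcadccadcedcacddedbadda$  $
   12  ccadcedcacddedbadda$cbcad  d
   13  cddedbadda$cbcadccadcedca  a
   14  cedcacddedbadda$cbcadccad  d
   15  da$cbcadccadcedcacddedbad  d
   16  dbadda$cbcadccadcedcacdde  e
   17  dcacddedbadda$cbcadccadce  e
   18  dccadcedcacddedbadda$cbca  a
   19  dcedcacddedbadda$cbcadcca  a
   20  dda$cbcadccadcedcacddedba  a
   21  ddedbadda$cbcadccadcedcac  c
   22  dedbadda$cbcadccadcedcacd  d
   23  edbadda$cbcadccadcedcacdd  d
   24  edcacddedbadda$cbcadccadc  c

adcccbdcdbc$daddeeaaacddc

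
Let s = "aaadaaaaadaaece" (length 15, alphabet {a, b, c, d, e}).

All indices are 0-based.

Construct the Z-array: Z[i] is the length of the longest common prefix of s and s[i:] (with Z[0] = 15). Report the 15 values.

Z[0]=15
i=1: fresh scan; Z[1]=2 extend→box=[1,3)
i=2: min(r-i=1, Z[1]=2)=1; Z[2]=1
i=3: fresh scan; Z[3]=0
i=4: fresh scan; Z[4]=3 extend→box=[4,7)
i=5: min(r-i=2, Z[1]=2)=2; Z[5]=3 extend→box=[5,8)
i=6: min(r-i=2, Z[1]=2)=2; Z[6]=6 extend→box=[6,12)
i=7: min(r-i=5, Z[1]=2)=2; Z[7]=2
i=8: min(r-i=4, Z[2]=1)=1; Z[8]=1
i=9: min(r-i=3, Z[3]=0)=0; Z[9]=0
i=10: min(r-i=2, Z[4]=3)=2; Z[10]=2
i=11: min(r-i=1, Z[5]=3)=1; Z[11]=1
i=12: fresh scan; Z[12]=0
i=13: fresh scan; Z[13]=0
i=14: fresh scan; Z[14]=0

[15, 2, 1, 0, 3, 3, 6, 2, 1, 0, 2, 1, 0, 0, 0]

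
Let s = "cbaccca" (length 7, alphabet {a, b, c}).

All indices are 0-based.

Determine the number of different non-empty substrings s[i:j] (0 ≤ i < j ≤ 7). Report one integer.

23

rank→(start, suffix):
  0 → (6, 'a')
  1 → (2, 'accca')
  2 → (1, 'baccca')
  3 → (5, 'ca')
  4 → (0, 'cbaccca')
  5 → (4, 'cca')
  6 → (3, 'ccca')

SA = [6, 2, 1, 5, 0, 4, 3]
rank  pair      lcp
   1  s[6:],s[2:]  1  'a'
   2  s[2:],s[1:]  0  ''
   3  s[1:],s[5:]  0  ''
   4  s[5:],s[0:]  1  'c'
   5  s[0:],s[4:]  1  'c'
   6  s[4:],s[3:]  2  'cc'

n(n+1)/2 = 7·8/2 = 28
Σ LCP = 0 + 1 + 0 + 0 + 1 + 1 + 2 = 5
distinct = 28 − 5 = 23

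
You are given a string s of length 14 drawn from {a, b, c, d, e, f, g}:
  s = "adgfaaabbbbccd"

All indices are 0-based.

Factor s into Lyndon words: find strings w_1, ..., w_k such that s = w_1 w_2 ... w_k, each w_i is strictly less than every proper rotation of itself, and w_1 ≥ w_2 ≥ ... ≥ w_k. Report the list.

emit factor 1: 'adgf' (i=0, period=4)
emit factor 2: 'aaabbbbccd' (i=4, period=10)

["adgf", "aaabbbbccd"]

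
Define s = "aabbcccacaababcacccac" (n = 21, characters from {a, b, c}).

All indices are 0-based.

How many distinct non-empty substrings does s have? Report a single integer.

rank | idx | suffix
   0 |   9 | aababcacccac
   1 |   0 | aabbcccacaababcacccac
   2 |  10 | ababcacccac
   3 |   1 | abbcccacaababcacccac
   4 |  12 | abcacccac
   5 |  19 | ac
   6 |   7 | acaababcacccac
   7 |  15 | acccac
   8 |  11 | babcacccac
   9 |   2 | bbcccacaababcacccac
  10 |  13 | bcacccac
  11 |   3 | bcccacaababcacccac
  12 |  20 | c
  13 |   8 | caababcacccac
  14 |  18 | cac
  15 |   6 | cacaababcacccac
  16 |  14 | cacccac
  17 |  17 | ccac
  18 |   5 | ccacaababcacccac
  19 |  16 | cccac
  20 |   4 | cccacaababcacccac

SA = [9, 0, 10, 1, 12, 19, 7, 15, 11, 2, 13, 3, 20, 8, 18, 6, 14, 17, 5, 16, 4]
i: (SA[i-1],SA[i]) lcp shared
  1: (9,0) 3 'aab'
  2: (0,10) 1 'a'
  3: (10,1) 2 'ab'
  4: (1,12) 2 'ab'
  5: (12,19) 1 'a'
  6: (19,7) 2 'ac'
  7: (7,15) 2 'ac'
  8: (15,11) 0 ''
  9: (11,2) 1 'b'
  10: (2,13) 1 'b'
  11: (13,3) 2 'bc'
  12: (3,20) 0 ''
  13: (20,8) 1 'c'
  14: (8,18) 2 'ca'
  15: (18,6) 3 'cac'
  16: (6,14) 3 'cac'
  17: (14,17) 1 'c'
  18: (17,5) 4 'ccac'
  19: (5,16) 2 'cc'
  20: (16,4) 5 'cccac'

n(n+1)/2 = 21·22/2 = 231
Σ LCP = 0 + 3 + 1 + 2 + 2 + 1 + 2 + 2 + 0 + 1 + 1 + 2 + 0 + 1 + 2 + 3 + 3 + 1 + 4 + 2 + 5 = 38
distinct = 231 − 38 = 193

193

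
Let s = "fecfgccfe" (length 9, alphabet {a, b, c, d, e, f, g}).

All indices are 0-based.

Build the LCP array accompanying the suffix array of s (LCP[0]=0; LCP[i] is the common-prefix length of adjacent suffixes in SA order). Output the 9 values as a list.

rank→(start, suffix):
  0 → (5, 'ccfe')
  1 → (6, 'cfe')
  2 → (2, 'cfgccfe')
  3 → (8, 'e')
  4 → (1, 'ecfgccfe')
  5 → (7, 'fe')
  6 → (0, 'fecfgccfe')
  7 → (3, 'fgccfe')
  8 → (4, 'gccfe')

SA = [5, 6, 2, 8, 1, 7, 0, 3, 4]
i: (SA[i-1],SA[i]) lcp shared
  1: (5,6) 1 'c'
  2: (6,2) 2 'cf'
  3: (2,8) 0 ''
  4: (8,1) 1 'e'
  5: (1,7) 0 ''
  6: (7,0) 2 'fe'
  7: (0,3) 1 'f'
  8: (3,4) 0 ''

[0, 1, 2, 0, 1, 0, 2, 1, 0]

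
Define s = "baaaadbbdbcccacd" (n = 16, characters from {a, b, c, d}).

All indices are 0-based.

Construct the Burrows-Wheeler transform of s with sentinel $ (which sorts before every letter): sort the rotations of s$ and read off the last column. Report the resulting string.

dbaaca$ddbccbacab

rank  rotation           last
    0  $baaaadbbdbcccacd  d
    1  aaaadbbdbcccacd$b  b
    2  aaadbbdbcccacd$ba  a
    3  aadbbdbcccacd$baa  a
    4  acd$baaaadbbdbccc  c
    5  adbbdbcccacd$baaa  a
    6  baaaadbbdbcccacd$  $
    7  bbdbcccacd$baaaad  d
    8  bcccacd$baaaadbbd  d
    9  bdbcccacd$baaaadb  b
   10  cacd$baaaadbbdbcc  c
   11  ccacd$baaaadbbdbc  c
   12  cccacd$baaaadbbdb  b
   13  cd$baaaadbbdbccca  a
   14  d$baaaadbbdbcccac  c
   15  dbbdbcccacd$baaaa  a
   16  dbcccacd$baaaadbb  b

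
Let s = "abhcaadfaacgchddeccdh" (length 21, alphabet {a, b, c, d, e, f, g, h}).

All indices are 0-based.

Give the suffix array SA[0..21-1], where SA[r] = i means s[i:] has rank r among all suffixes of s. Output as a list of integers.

[8, 4, 0, 9, 5, 1, 3, 17, 18, 10, 12, 14, 15, 6, 19, 16, 7, 11, 20, 2, 13]

rank | idx | suffix
   0 |   8 | aacgchddeccdh
   1 |   4 | aadfaacgchddeccdh
   2 |   0 | abhcaadfaacgchddeccdh
   3 |   9 | acgchddeccdh
   4 |   5 | adfaacgchddeccdh
   5 |   1 | bhcaadfaacgchddeccdh
   6 |   3 | caadfaacgchddeccdh
   7 |  17 | ccdh
   8 |  18 | cdh
   9 |  10 | cgchddeccdh
  10 |  12 | chddeccdh
  11 |  14 | ddeccdh
  12 |  15 | deccdh
  13 |   6 | dfaacgchddeccdh
  14 |  19 | dh
  15 |  16 | eccdh
  16 |   7 | faacgchddeccdh
  17 |  11 | gchddeccdh
  18 |  20 | h
  19 |   2 | hcaadfaacgchddeccdh
  20 |  13 | hddeccdh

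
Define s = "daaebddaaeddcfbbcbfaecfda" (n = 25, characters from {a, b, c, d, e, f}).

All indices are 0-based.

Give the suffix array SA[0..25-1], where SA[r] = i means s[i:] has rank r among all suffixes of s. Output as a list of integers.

[24, 1, 7, 2, 19, 8, 14, 15, 4, 17, 16, 12, 21, 23, 0, 6, 11, 5, 10, 3, 20, 9, 18, 13, 22]

rank→(start, suffix):
  0 → (24, 'a')
  1 → (1, 'aaebddaaeddcfbbcbfaecfda')
  2 → (7, 'aaeddcfbbcbfaecfda')
  3 → (2, 'aebddaaeddcfbbcbfaecfda')
  4 → (19, 'aecfda')
  5 → (8, 'aeddcfbbcbfaecfda')
  6 → (14, 'bbcbfaecfda')
  7 → (15, 'bcbfaecfda')
  8 → (4, 'bddaaeddcfbbcbfaecfda')
  9 → (17, 'bfaecfda')
  10 → (16, 'cbfaecfda')
  11 → (12, 'cfbbcbfaecfda')
  12 → (21, 'cfda')
  13 → (23, 'da')
  14 → (0, 'daaebddaaeddcfbbcbfaecfda')
  15 → (6, 'daaeddcfbbcbfaecfda')
  16 → (11, 'dcfbbcbfaecfda')
  17 → (5, 'ddaaeddcfbbcbfaecfda')
  18 → (10, 'ddcfbbcbfaecfda')
  19 → (3, 'ebddaaeddcfbbcbfaecfda')
  20 → (20, 'ecfda')
  21 → (9, 'eddcfbbcbfaecfda')
  22 → (18, 'faecfda')
  23 → (13, 'fbbcbfaecfda')
  24 → (22, 'fda')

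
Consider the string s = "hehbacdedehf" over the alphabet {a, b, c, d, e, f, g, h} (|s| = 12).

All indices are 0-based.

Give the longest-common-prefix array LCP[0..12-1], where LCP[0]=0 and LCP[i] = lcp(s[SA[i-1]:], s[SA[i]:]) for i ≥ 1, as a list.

sorted suffixes:
  #0 SA[0]=4  'acdedehf'
  #1 SA[1]=3  'bacdedehf'
  #2 SA[2]=5  'cdedehf'
  #3 SA[3]=6  'dedehf'
  #4 SA[4]=8  'dehf'
  #5 SA[5]=7  'edehf'
  #6 SA[6]=1  'ehbacdedehf'
  #7 SA[7]=9  'ehf'
  #8 SA[8]=11  'f'
  #9 SA[9]=2  'hbacdedehf'
  #10 SA[10]=0  'hehbacdedehf'
  #11 SA[11]=10  'hf'

SA = [4, 3, 5, 6, 8, 7, 1, 9, 11, 2, 0, 10]
i: (SA[i-1],SA[i]) lcp shared
  1: (4,3) 0 ''
  2: (3,5) 0 ''
  3: (5,6) 0 ''
  4: (6,8) 2 'de'
  5: (8,7) 0 ''
  6: (7,1) 1 'e'
  7: (1,9) 2 'eh'
  8: (9,11) 0 ''
  9: (11,2) 0 ''
  10: (2,0) 1 'h'
  11: (0,10) 1 'h'

[0, 0, 0, 0, 2, 0, 1, 2, 0, 0, 1, 1]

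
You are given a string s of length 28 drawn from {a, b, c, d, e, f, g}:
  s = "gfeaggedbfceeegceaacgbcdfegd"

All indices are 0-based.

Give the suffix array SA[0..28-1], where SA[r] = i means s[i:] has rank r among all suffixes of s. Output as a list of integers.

[17, 18, 3, 21, 8, 22, 15, 10, 19, 27, 7, 23, 16, 2, 6, 11, 12, 13, 25, 9, 1, 24, 20, 14, 26, 5, 0, 4]

rank→(start, suffix):
  0 → (17, 'aacgbcdfegd')
  1 → (18, 'acgbcdfegd')
  2 → (3, 'aggedbfceeegceaacgbcdfegd')
  3 → (21, 'bcdfegd')
  4 → (8, 'bfceeegceaacgbcdfegd')
  5 → (22, 'cdfegd')
  6 → (15, 'ceaacgbcdfegd')
  7 → (10, 'ceeegceaacgbcdfegd')
  8 → (19, 'cgbcdfegd')
  9 → (27, 'd')
  10 → (7, 'dbfceeegceaacgbcdfegd')
  11 → (23, 'dfegd')
  12 → (16, 'eaacgbcdfegd')
  13 → (2, 'eaggedbfceeegceaacgbcdfegd')
  14 → (6, 'edbfceeegceaacgbcdfegd')
  15 → (11, 'eeegceaacgbcdfegd')
  16 → (12, 'eegceaacgbcdfegd')
  17 → (13, 'egceaacgbcdfegd')
  18 → (25, 'egd')
  19 → (9, 'fceeegceaacgbcdfegd')
  20 → (1, 'feaggedbfceeegceaacgbcdfegd')
  21 → (24, 'fegd')
  22 → (20, 'gbcdfegd')
  23 → (14, 'gceaacgbcdfegd')
  24 → (26, 'gd')
  25 → (5, 'gedbfceeegceaacgbcdfegd')
  26 → (0, 'gfeaggedbfceeegceaacgbcdfegd')
  27 → (4, 'ggedbfceeegceaacgbcdfegd')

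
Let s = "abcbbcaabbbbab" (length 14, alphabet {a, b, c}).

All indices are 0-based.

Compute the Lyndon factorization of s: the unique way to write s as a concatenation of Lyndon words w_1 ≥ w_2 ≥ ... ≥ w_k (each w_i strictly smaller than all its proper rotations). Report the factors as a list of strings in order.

["abcbbc", "aabbbbab"]

emit factor 1: 'abcbbc' (i=0, period=6)
emit factor 2: 'aabbbbab' (i=6, period=8)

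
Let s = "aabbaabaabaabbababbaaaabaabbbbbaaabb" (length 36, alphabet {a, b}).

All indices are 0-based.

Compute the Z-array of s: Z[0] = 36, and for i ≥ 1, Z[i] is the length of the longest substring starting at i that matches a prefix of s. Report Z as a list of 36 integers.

[36, 1, 0, 0, 3, 1, 0, 3, 1, 0, 5, 1, 0, 0, 1, 0, 1, 0, 0, 2, 2, 3, 1, 0, 4, 1, 0, 0, 0, 0, 0, 2, 4, 1, 0, 0]

Z[0]=36
i=1: fresh scan; Z[1]=1 scan→box=[1,2)
i=2: fresh scan; Z[2]=0
i=3: fresh scan; Z[3]=0
i=4: fresh scan; Z[4]=3 scan→box=[4,7)
i=5: min(r-i=2, Z[1]=1)=1; Z[5]=1
i=6: min(r-i=1, Z[2]=0)=0; Z[6]=0
i=7: fresh scan; Z[7]=3 scan→box=[7,10)
i=8: min(r-i=2, Z[1]=1)=1; Z[8]=1
i=9: min(r-i=1, Z[2]=0)=0; Z[9]=0
i=10: fresh scan; Z[10]=5 scan→box=[10,15)
i=11: min(r-i=4, Z[1]=1)=1; Z[11]=1
i=12: min(r-i=3, Z[2]=0)=0; Z[12]=0
i=13: min(r-i=2, Z[3]=0)=0; Z[13]=0
i=14: min(r-i=1, Z[4]=3)=1; Z[14]=1
i=15: fresh scan; Z[15]=0
i=16: fresh scan; Z[16]=1 scan→box=[16,17)
i=17: fresh scan; Z[17]=0
i=18: fresh scan; Z[18]=0
i=19: fresh scan; Z[19]=2 scan→box=[19,21)
i=20: min(r-i=1, Z[1]=1)=1; Z[20]=2 scan→box=[20,22)
i=21: min(r-i=1, Z[1]=1)=1; Z[21]=3 scan→box=[21,24)
i=22: min(r-i=2, Z[1]=1)=1; Z[22]=1
i=23: min(r-i=1, Z[2]=0)=0; Z[23]=0
i=24: fresh scan; Z[24]=4 scan→box=[24,28)
i=25: min(r-i=3, Z[1]=1)=1; Z[25]=1
i=26: min(r-i=2, Z[2]=0)=0; Z[26]=0
i=27: min(r-i=1, Z[3]=0)=0; Z[27]=0
i=28: fresh scan; Z[28]=0
i=29: fresh scan; Z[29]=0
i=30: fresh scan; Z[30]=0
i=31: fresh scan; Z[31]=2 scan→box=[31,33)
i=32: min(r-i=1, Z[1]=1)=1; Z[32]=4 scan→box=[32,36)
i=33: min(r-i=3, Z[1]=1)=1; Z[33]=1
i=34: min(r-i=2, Z[2]=0)=0; Z[34]=0
i=35: min(r-i=1, Z[3]=0)=0; Z[35]=0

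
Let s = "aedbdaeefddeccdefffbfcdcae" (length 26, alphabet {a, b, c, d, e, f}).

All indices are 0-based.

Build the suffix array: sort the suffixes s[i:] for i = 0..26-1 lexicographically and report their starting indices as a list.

[24, 0, 5, 3, 19, 23, 12, 21, 13, 4, 2, 22, 9, 10, 14, 25, 11, 1, 6, 7, 15, 18, 20, 8, 17, 16]

sorted suffixes:
  #0 SA[0]=24  'ae'
  #1 SA[1]=0  'aedbdaeefddeccdefffbfcdcae'
  #2 SA[2]=5  'aeefddeccdefffbfcdcae'
  #3 SA[3]=3  'bdaeefddeccdefffbfcdcae'
  #4 SA[4]=19  'bfcdcae'
  #5 SA[5]=23  'cae'
  #6 SA[6]=12  'ccdefffbfcdcae'
  #7 SA[7]=21  'cdcae'
  #8 SA[8]=13  'cdefffbfcdcae'
  #9 SA[9]=4  'daeefddeccdefffbfcdcae'
  #10 SA[10]=2  'dbdaeefddeccdefffbfcdcae'
  #11 SA[11]=22  'dcae'
  #12 SA[12]=9  'ddeccdefffbfcdcae'
  #13 SA[13]=10  'deccdefffbfcdcae'
  #14 SA[14]=14  'defffbfcdcae'
  #15 SA[15]=25  'e'
  #16 SA[16]=11  'eccdefffbfcdcae'
  #17 SA[17]=1  'edbdaeefddeccdefffbfcdcae'
  #18 SA[18]=6  'eefddeccdefffbfcdcae'
  #19 SA[19]=7  'efddeccdefffbfcdcae'
  #20 SA[20]=15  'efffbfcdcae'
  #21 SA[21]=18  'fbfcdcae'
  #22 SA[22]=20  'fcdcae'
  #23 SA[23]=8  'fddeccdefffbfcdcae'
  #24 SA[24]=17  'ffbfcdcae'
  #25 SA[25]=16  'fffbfcdcae'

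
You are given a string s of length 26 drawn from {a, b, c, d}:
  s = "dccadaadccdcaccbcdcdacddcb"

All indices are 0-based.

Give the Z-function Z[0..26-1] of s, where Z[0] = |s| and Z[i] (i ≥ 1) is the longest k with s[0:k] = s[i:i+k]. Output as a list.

Z[0]=26
i=1: fresh scan; Z[1]=0
i=2: fresh scan; Z[2]=0
i=3: fresh scan; Z[3]=0
i=4: fresh scan; Z[4]=1 scan→box=[4,5)
i=5: fresh scan; Z[5]=0
i=6: fresh scan; Z[6]=0
i=7: fresh scan; Z[7]=3 scan→box=[7,10)
i=8: min(r-i=2, Z[1]=0)=0; Z[8]=0
i=9: min(r-i=1, Z[2]=0)=0; Z[9]=0
i=10: fresh scan; Z[10]=2 scan→box=[10,12)
i=11: min(r-i=1, Z[1]=0)=0; Z[11]=0
i=12: fresh scan; Z[12]=0
i=13: fresh scan; Z[13]=0
i=14: fresh scan; Z[14]=0
i=15: fresh scan; Z[15]=0
i=16: fresh scan; Z[16]=0
i=17: fresh scan; Z[17]=2 scan→box=[17,19)
i=18: min(r-i=1, Z[1]=0)=0; Z[18]=0
i=19: fresh scan; Z[19]=1 scan→box=[19,20)
i=20: fresh scan; Z[20]=0
i=21: fresh scan; Z[21]=0
i=22: fresh scan; Z[22]=1 scan→box=[22,23)
i=23: fresh scan; Z[23]=2 scan→box=[23,25)
i=24: min(r-i=1, Z[1]=0)=0; Z[24]=0
i=25: fresh scan; Z[25]=0

[26, 0, 0, 0, 1, 0, 0, 3, 0, 0, 2, 0, 0, 0, 0, 0, 0, 2, 0, 1, 0, 0, 1, 2, 0, 0]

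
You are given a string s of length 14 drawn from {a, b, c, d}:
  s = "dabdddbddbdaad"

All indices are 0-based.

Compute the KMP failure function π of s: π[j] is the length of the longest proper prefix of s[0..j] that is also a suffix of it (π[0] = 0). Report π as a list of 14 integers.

π[0] = 0
j=1 s[j]='a': π[1]=0 (border '')
j=2 s[j]='b': π[2]=0 (border '')
j=3 s[j]='d': π[3]=1 (border 'd')
j=4 s[j]='d': k: 1→0; π[4]=1 (border 'd')
j=5 s[j]='d': k: 1→0; π[5]=1 (border 'd')
j=6 s[j]='b': k: 1→0; π[6]=0 (border '')
j=7 s[j]='d': π[7]=1 (border 'd')
j=8 s[j]='d': k: 1→0; π[8]=1 (border 'd')
j=9 s[j]='b': k: 1→0; π[9]=0 (border '')
j=10 s[j]='d': π[10]=1 (border 'd')
j=11 s[j]='a': π[11]=2 (border 'da')
j=12 s[j]='a': k: 2→0; π[12]=0 (border '')
j=13 s[j]='d': π[13]=1 (border 'd')

[0, 0, 0, 1, 1, 1, 0, 1, 1, 0, 1, 2, 0, 1]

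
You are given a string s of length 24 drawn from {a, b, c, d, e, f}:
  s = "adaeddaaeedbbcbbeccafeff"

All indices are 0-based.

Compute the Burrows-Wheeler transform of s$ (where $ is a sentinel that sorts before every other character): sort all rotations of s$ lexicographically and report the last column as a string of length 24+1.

fd$dacdcbbcbedaeebeaaffae

rank  rotation                   last
    0  $adaeddaaeedbbcbbeccafeff  f
    1  aaeedbbcbbeccafeff$adaedd  d
    2  adaeddaaeedbbcbbeccafeff$  $
    3  aeddaaeedbbcbbeccafeff$ad  d
    4  aeedbbcbbeccafeff$adaedda  a
    5  afeff$adaeddaaeedbbcbbecc  c
    6  bbcbbeccafeff$adaeddaaeed  d
    7  bbeccafeff$adaeddaaeedbbc  c
    8  bcbbeccafeff$adaeddaaeedb  b
    9  beccafeff$adaeddaaeedbbcb  b
   10  cafeff$adaeddaaeedbbcbbec  c
   11  cbbeccafeff$adaeddaaeedbb  b
   12  ccafeff$adaeddaaeedbbcbbe  e
   13  daaeedbbcbbeccafeff$adaed  d
   14  daeddaaeedbbcbbeccafeff$a  a
   15  dbbcbbeccafeff$adaeddaaee  e
   16  ddaaeedbbcbbeccafeff$adae  e
   17  eccafeff$adaeddaaeedbbcbb  b
   18  edbbcbbeccafeff$adaeddaae  e
   19  eddaaeedbbcbbeccafeff$ada  a
   20  eedbbcbbeccafeff$adaeddaa  a
   21  eff$adaeddaaeedbbcbbeccaf  f
   22  f$adaeddaaeedbbcbbeccafef  f
   23  feff$adaeddaaeedbbcbbecca  a
   24  ff$adaeddaaeedbbcbbeccafe  e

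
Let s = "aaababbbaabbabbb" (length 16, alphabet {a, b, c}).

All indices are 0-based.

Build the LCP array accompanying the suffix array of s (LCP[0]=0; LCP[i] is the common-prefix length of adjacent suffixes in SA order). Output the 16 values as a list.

rank | idx | suffix
   0 |   0 | aaababbbaabbabbb
   1 |   1 | aababbbaabbabbb
   2 |   8 | aabbabbb
   3 |   2 | ababbbaabbabbb
   4 |   9 | abbabbb
   5 |  12 | abbb
   6 |   4 | abbbaabbabbb
   7 |  15 | b
   8 |   7 | baabbabbb
   9 |  11 | babbb
  10 |   3 | babbbaabbabbb
  11 |  14 | bb
  12 |   6 | bbaabbabbb
  13 |  10 | bbabbb
  14 |  13 | bbb
  15 |   5 | bbbaabbabbb

SA = [0, 1, 8, 2, 9, 12, 4, 15, 7, 11, 3, 14, 6, 10, 13, 5]
i: (SA[i-1],SA[i]) lcp shared
  1: (0,1) 2 'aa'
  2: (1,8) 3 'aab'
  3: (8,2) 1 'a'
  4: (2,9) 2 'ab'
  5: (9,12) 3 'abb'
  6: (12,4) 4 'abbb'
  7: (4,15) 0 ''
  8: (15,7) 1 'b'
  9: (7,11) 2 'ba'
  10: (11,3) 5 'babbb'
  11: (3,14) 1 'b'
  12: (14,6) 2 'bb'
  13: (6,10) 3 'bba'
  14: (10,13) 2 'bb'
  15: (13,5) 3 'bbb'

[0, 2, 3, 1, 2, 3, 4, 0, 1, 2, 5, 1, 2, 3, 2, 3]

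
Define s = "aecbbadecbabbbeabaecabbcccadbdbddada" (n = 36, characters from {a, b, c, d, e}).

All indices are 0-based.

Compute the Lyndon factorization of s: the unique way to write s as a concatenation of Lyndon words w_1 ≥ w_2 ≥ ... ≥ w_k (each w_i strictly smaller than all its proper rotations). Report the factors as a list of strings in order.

emit factor 1: 'aecbb' (i=0, period=5)
emit factor 2: 'adecb' (i=5, period=5)
emit factor 3: 'abbbe' (i=10, period=5)
emit factor 4: 'abaecabbcccadbdbddad' (i=15, period=20)
emit factor 5: 'a' (i=35, period=1)

["aecbb", "adecb", "abbbe", "abaecabbcccadbdbddad", "a"]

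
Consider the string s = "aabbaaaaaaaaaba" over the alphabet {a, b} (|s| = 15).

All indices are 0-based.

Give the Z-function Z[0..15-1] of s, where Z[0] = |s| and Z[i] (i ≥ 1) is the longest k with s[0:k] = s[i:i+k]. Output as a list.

[15, 1, 0, 0, 2, 2, 2, 2, 2, 2, 2, 3, 1, 0, 1]

Z[0]=15
i=1: i≥r, start 0; Z[1]=1 scan→box=[1,2)
i=2: i≥r, start 0; Z[2]=0
i=3: i≥r, start 0; Z[3]=0
i=4: i≥r, start 0; Z[4]=2 scan→box=[4,6)
i=5: min(r-i=1, Z[1]=1)=1; Z[5]=2 scan→box=[5,7)
i=6: min(r-i=1, Z[1]=1)=1; Z[6]=2 scan→box=[6,8)
i=7: min(r-i=1, Z[1]=1)=1; Z[7]=2 scan→box=[7,9)
i=8: min(r-i=1, Z[1]=1)=1; Z[8]=2 scan→box=[8,10)
i=9: min(r-i=1, Z[1]=1)=1; Z[9]=2 scan→box=[9,11)
i=10: min(r-i=1, Z[1]=1)=1; Z[10]=2 scan→box=[10,12)
i=11: min(r-i=1, Z[1]=1)=1; Z[11]=3 scan→box=[11,14)
i=12: min(r-i=2, Z[1]=1)=1; Z[12]=1
i=13: min(r-i=1, Z[2]=0)=0; Z[13]=0
i=14: i≥r, start 0; Z[14]=1 scan→box=[14,15)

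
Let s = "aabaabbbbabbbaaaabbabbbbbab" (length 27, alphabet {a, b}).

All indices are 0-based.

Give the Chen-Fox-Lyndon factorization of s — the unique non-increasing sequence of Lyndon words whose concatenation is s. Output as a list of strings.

emit factor 1: 'aabaabbbbabbb' (i=0, period=13)
emit factor 2: 'aaaabbabbbbbab' (i=13, period=14)

["aabaabbbbabbb", "aaaabbabbbbbab"]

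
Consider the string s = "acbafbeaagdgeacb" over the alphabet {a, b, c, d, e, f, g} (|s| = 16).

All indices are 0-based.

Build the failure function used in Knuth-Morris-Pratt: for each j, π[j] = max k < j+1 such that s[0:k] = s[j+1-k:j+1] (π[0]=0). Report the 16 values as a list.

π[0] = 0
j=1 s[j]='c': π[1]=0 (border '')
j=2 s[j]='b': π[2]=0 (border '')
j=3 s[j]='a': π[3]=1 (border 'a')
j=4 s[j]='f': k: 1→0; π[4]=0 (border '')
j=5 s[j]='b': π[5]=0 (border '')
j=6 s[j]='e': π[6]=0 (border '')
j=7 s[j]='a': π[7]=1 (border 'a')
j=8 s[j]='a': k: 1→0; π[8]=1 (border 'a')
j=9 s[j]='g': k: 1→0; π[9]=0 (border '')
j=10 s[j]='d': π[10]=0 (border '')
j=11 s[j]='g': π[11]=0 (border '')
j=12 s[j]='e': π[12]=0 (border '')
j=13 s[j]='a': π[13]=1 (border 'a')
j=14 s[j]='c': π[14]=2 (border 'ac')
j=15 s[j]='b': π[15]=3 (border 'acb')

[0, 0, 0, 1, 0, 0, 0, 1, 1, 0, 0, 0, 0, 1, 2, 3]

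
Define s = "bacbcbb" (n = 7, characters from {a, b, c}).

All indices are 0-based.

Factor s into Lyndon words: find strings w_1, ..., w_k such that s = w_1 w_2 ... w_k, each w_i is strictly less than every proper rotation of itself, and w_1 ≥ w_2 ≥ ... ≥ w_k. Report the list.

["b", "acbcbb"]

emit factor 1: 'b' (i=0, period=1)
emit factor 2: 'acbcbb' (i=1, period=6)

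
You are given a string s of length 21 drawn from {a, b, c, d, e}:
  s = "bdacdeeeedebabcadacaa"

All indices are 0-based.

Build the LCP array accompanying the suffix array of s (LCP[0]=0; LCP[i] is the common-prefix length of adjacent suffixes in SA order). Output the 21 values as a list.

rank→(start, suffix):
  0 → (20, 'a')
  1 → (19, 'aa')
  2 → (12, 'abcadacaa')
  3 → (17, 'acaa')
  4 → (2, 'acdeeeedebabcadacaa')
  5 → (15, 'adacaa')
  6 → (11, 'babcadacaa')
  7 → (13, 'bcadacaa')
  8 → (0, 'bdacdeeeedebabcadacaa')
  9 → (18, 'caa')
  10 → (14, 'cadacaa')
  11 → (3, 'cdeeeedebabcadacaa')
  12 → (16, 'dacaa')
  13 → (1, 'dacdeeeedebabcadacaa')
  14 → (9, 'debabcadacaa')
  15 → (4, 'deeeedebabcadacaa')
  16 → (10, 'ebabcadacaa')
  17 → (8, 'edebabcadacaa')
  18 → (7, 'eedebabcadacaa')
  19 → (6, 'eeedebabcadacaa')
  20 → (5, 'eeeedebabcadacaa')

SA = [20, 19, 12, 17, 2, 15, 11, 13, 0, 18, 14, 3, 16, 1, 9, 4, 10, 8, 7, 6, 5]
i: (SA[i-1],SA[i]) lcp shared
  1: (20,19) 1 'a'
  2: (19,12) 1 'a'
  3: (12,17) 1 'a'
  4: (17,2) 2 'ac'
  5: (2,15) 1 'a'
  6: (15,11) 0 ''
  7: (11,13) 1 'b'
  8: (13,0) 1 'b'
  9: (0,18) 0 ''
  10: (18,14) 2 'ca'
  11: (14,3) 1 'c'
  12: (3,16) 0 ''
  13: (16,1) 3 'dac'
  14: (1,9) 1 'd'
  15: (9,4) 2 'de'
  16: (4,10) 0 ''
  17: (10,8) 1 'e'
  18: (8,7) 1 'e'
  19: (7,6) 2 'ee'
  20: (6,5) 3 'eee'

[0, 1, 1, 1, 2, 1, 0, 1, 1, 0, 2, 1, 0, 3, 1, 2, 0, 1, 1, 2, 3]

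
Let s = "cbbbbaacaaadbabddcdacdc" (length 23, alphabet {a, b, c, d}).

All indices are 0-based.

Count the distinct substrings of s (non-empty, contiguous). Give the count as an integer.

248

rank→(start, suffix):
  0 → (8, 'aaadbabddcdacdc')
  1 → (5, 'aacaaadbabddcdacdc')
  2 → (9, 'aadbabddcdacdc')
  3 → (13, 'abddcdacdc')
  4 → (6, 'acaaadbabddcdacdc')
  5 → (19, 'acdc')
  6 → (10, 'adbabddcdacdc')
  7 → (4, 'baacaaadbabddcdacdc')
  8 → (12, 'babddcdacdc')
  9 → (3, 'bbaacaaadbabddcdacdc')
  10 → (2, 'bbbaacaaadbabddcdacdc')
  11 → (1, 'bbbbaacaaadbabddcdacdc')
  12 → (14, 'bddcdacdc')
  13 → (22, 'c')
  14 → (7, 'caaadbabddcdacdc')
  15 → (0, 'cbbbbaacaaadbabddcdacdc')
  16 → (17, 'cdacdc')
  17 → (20, 'cdc')
  18 → (18, 'dacdc')
  19 → (11, 'dbabddcdacdc')
  20 → (21, 'dc')
  21 → (16, 'dcdacdc')
  22 → (15, 'ddcdacdc')

SA = [8, 5, 9, 13, 6, 19, 10, 4, 12, 3, 2, 1, 14, 22, 7, 0, 17, 20, 18, 11, 21, 16, 15]
[i] adj suffixes → lcp
  [1] 8/5 → 2 ('aa')
  [2] 5/9 → 2 ('aa')
  [3] 9/13 → 1 ('a')
  [4] 13/6 → 1 ('a')
  [5] 6/19 → 2 ('ac')
  [6] 19/10 → 1 ('a')
  [7] 10/4 → 0 ('')
  [8] 4/12 → 2 ('ba')
  [9] 12/3 → 1 ('b')
  [10] 3/2 → 2 ('bb')
  [11] 2/1 → 3 ('bbb')
  [12] 1/14 → 1 ('b')
  [13] 14/22 → 0 ('')
  [14] 22/7 → 1 ('c')
  [15] 7/0 → 1 ('c')
  [16] 0/17 → 1 ('c')
  [17] 17/20 → 2 ('cd')
  [18] 20/18 → 0 ('')
  [19] 18/11 → 1 ('d')
  [20] 11/21 → 1 ('d')
  [21] 21/16 → 2 ('dc')
  [22] 16/15 → 1 ('d')

n(n+1)/2 = 23·24/2 = 276
Σ LCP = 0 + 2 + 2 + 1 + 1 + 2 + 1 + 0 + 2 + 1 + 2 + 3 + 1 + 0 + 1 + 1 + 1 + 2 + 0 + 1 + 1 + 2 + 1 = 28
distinct = 276 − 28 = 248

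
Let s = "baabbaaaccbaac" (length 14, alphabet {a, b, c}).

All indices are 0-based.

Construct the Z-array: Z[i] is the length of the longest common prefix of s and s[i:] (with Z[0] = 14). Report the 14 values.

Z[0]=14
i=1: outside box; Z[1]=0
i=2: outside box; Z[2]=0
i=3: outside box; Z[3]=1 grow→box=[3,4)
i=4: outside box; Z[4]=3 grow→box=[4,7)
i=5: min(r-i=2, Z[1]=0)=0; Z[5]=0
i=6: min(r-i=1, Z[2]=0)=0; Z[6]=0
i=7: outside box; Z[7]=0
i=8: outside box; Z[8]=0
i=9: outside box; Z[9]=0
i=10: outside box; Z[10]=3 grow→box=[10,13)
i=11: min(r-i=2, Z[1]=0)=0; Z[11]=0
i=12: min(r-i=1, Z[2]=0)=0; Z[12]=0
i=13: outside box; Z[13]=0

[14, 0, 0, 1, 3, 0, 0, 0, 0, 0, 3, 0, 0, 0]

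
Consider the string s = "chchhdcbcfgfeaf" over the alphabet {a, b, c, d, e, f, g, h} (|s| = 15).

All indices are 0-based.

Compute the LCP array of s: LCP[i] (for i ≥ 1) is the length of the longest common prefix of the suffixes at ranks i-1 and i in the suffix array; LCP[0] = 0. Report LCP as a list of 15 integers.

[0, 0, 0, 1, 1, 2, 0, 0, 0, 1, 1, 0, 0, 1, 1]

rank→(start, suffix):
  0 → (13, 'af')
  1 → (7, 'bcfgfeaf')
  2 → (6, 'cbcfgfeaf')
  3 → (8, 'cfgfeaf')
  4 → (0, 'chchhdcbcfgfeaf')
  5 → (2, 'chhdcbcfgfeaf')
  6 → (5, 'dcbcfgfeaf')
  7 → (12, 'eaf')
  8 → (14, 'f')
  9 → (11, 'feaf')
  10 → (9, 'fgfeaf')
  11 → (10, 'gfeaf')
  12 → (1, 'hchhdcbcfgfeaf')
  13 → (4, 'hdcbcfgfeaf')
  14 → (3, 'hhdcbcfgfeaf')

SA = [13, 7, 6, 8, 0, 2, 5, 12, 14, 11, 9, 10, 1, 4, 3]
rank  pair      lcp
   1  s[13:],s[7:]  0  ''
   2  s[7:],s[6:]  0  ''
   3  s[6:],s[8:]  1  'c'
   4  s[8:],s[0:]  1  'c'
   5  s[0:],s[2:]  2  'ch'
   6  s[2:],s[5:]  0  ''
   7  s[5:],s[12:]  0  ''
   8  s[12:],s[14:]  0  ''
   9  s[14:],s[11:]  1  'f'
  10  s[11:],s[9:]  1  'f'
  11  s[9:],s[10:]  0  ''
  12  s[10:],s[1:]  0  ''
  13  s[1:],s[4:]  1  'h'
  14  s[4:],s[3:]  1  'h'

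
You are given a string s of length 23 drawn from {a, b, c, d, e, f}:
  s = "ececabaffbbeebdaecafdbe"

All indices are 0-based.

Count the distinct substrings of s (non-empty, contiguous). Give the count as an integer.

253

sorted suffixes:
  #0 SA[0]=4  'abaffbbeebdaecafdbe'
  #1 SA[1]=15  'aecafdbe'
  #2 SA[2]=18  'afdbe'
  #3 SA[3]=6  'affbbeebdaecafdbe'
  #4 SA[4]=5  'baffbbeebdaecafdbe'
  #5 SA[5]=9  'bbeebdaecafdbe'
  #6 SA[6]=13  'bdaecafdbe'
  #7 SA[7]=21  'be'
  #8 SA[8]=10  'beebdaecafdbe'
  #9 SA[9]=3  'cabaffbbeebdaecafdbe'
  #10 SA[10]=17  'cafdbe'
  #11 SA[11]=1  'cecabaffbbeebdaecafdbe'
  #12 SA[12]=14  'daecafdbe'
  #13 SA[13]=20  'dbe'
  #14 SA[14]=22  'e'
  #15 SA[15]=12  'ebdaecafdbe'
  #16 SA[16]=2  'ecabaffbbeebdaecafdbe'
  #17 SA[17]=16  'ecafdbe'
  #18 SA[18]=0  'ececabaffbbeebdaecafdbe'
  #19 SA[19]=11  'eebdaecafdbe'
  #20 SA[20]=8  'fbbeebdaecafdbe'
  #21 SA[21]=19  'fdbe'
  #22 SA[22]=7  'ffbbeebdaecafdbe'

SA = [4, 15, 18, 6, 5, 9, 13, 21, 10, 3, 17, 1, 14, 20, 22, 12, 2, 16, 0, 11, 8, 19, 7]
rank  pair      lcp
   1  s[4:],s[15:]  1  'a'
   2  s[15:],s[18:]  1  'a'
   3  s[18:],s[6:]  2  'af'
   4  s[6:],s[5:]  0  ''
   5  s[5:],s[9:]  1  'b'
   6  s[9:],s[13:]  1  'b'
   7  s[13:],s[21:]  1  'b'
   8  s[21:],s[10:]  2  'be'
   9  s[10:],s[3:]  0  ''
  10  s[3:],s[17:]  2  'ca'
  11  s[17:],s[1:]  1  'c'
  12  s[1:],s[14:]  0  ''
  13  s[14:],s[20:]  1  'd'
  14  s[20:],s[22:]  0  ''
  15  s[22:],s[12:]  1  'e'
  16  s[12:],s[2:]  1  'e'
  17  s[2:],s[16:]  3  'eca'
  18  s[16:],s[0:]  2  'ec'
  19  s[0:],s[11:]  1  'e'
  20  s[11:],s[8:]  0  ''
  21  s[8:],s[19:]  1  'f'
  22  s[19:],s[7:]  1  'f'

n(n+1)/2 = 23·24/2 = 276
Σ LCP = 0 + 1 + 1 + 2 + 0 + 1 + 1 + 1 + 2 + 0 + 2 + 1 + 0 + 1 + 0 + 1 + 1 + 3 + 2 + 1 + 0 + 1 + 1 = 23
distinct = 276 − 23 = 253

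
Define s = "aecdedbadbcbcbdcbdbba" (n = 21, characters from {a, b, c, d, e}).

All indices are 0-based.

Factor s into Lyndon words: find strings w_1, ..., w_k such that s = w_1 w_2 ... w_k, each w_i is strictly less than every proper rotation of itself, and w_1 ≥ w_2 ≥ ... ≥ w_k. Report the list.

emit factor 1: 'aecdedb' (i=0, period=7)
emit factor 2: 'adbcbcbdcbdbb' (i=7, period=13)
emit factor 3: 'a' (i=20, period=1)

["aecdedb", "adbcbcbdcbdbb", "a"]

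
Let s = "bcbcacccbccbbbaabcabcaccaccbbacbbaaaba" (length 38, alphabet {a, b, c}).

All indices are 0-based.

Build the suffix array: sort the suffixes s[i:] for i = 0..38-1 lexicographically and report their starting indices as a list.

sorted suffixes:
  #0 SA[0]=37  'a'
  #1 SA[1]=33  'aaaba'
  #2 SA[2]=34  'aaba'
  #3 SA[3]=14  'aabcabcaccaccbbacbbaaaba'
  #4 SA[4]=35  'aba'
  #5 SA[5]=15  'abcabcaccaccbbacbbaaaba'
  #6 SA[6]=18  'abcaccaccbbacbbaaaba'
  #7 SA[7]=29  'acbbaaaba'
  #8 SA[8]=21  'accaccbbacbbaaaba'
  #9 SA[9]=24  'accbbacbbaaaba'
  #10 SA[10]=4  'acccbccbbbaabcabcaccaccbbacbbaaaba'
  #11 SA[11]=36  'ba'
  #12 SA[12]=32  'baaaba'
  #13 SA[13]=13  'baabcabcaccaccbbacbbaaaba'
  #14 SA[14]=28  'bacbbaaaba'
  #15 SA[15]=31  'bbaaaba'
  #16 SA[16]=12  'bbaabcabcaccaccbbacbbaaaba'
  #17 SA[17]=27  'bbacbbaaaba'
  #18 SA[18]=11  'bbbaabcabcaccaccbbacbbaaaba'
  #19 SA[19]=16  'bcabcaccaccbbacbbaaaba'
  #20 SA[20]=19  'bcaccaccbbacbbaaaba'
  #21 SA[21]=2  'bcacccbccbbbaabcabcaccaccbbacbbaaaba'
  #22 SA[22]=0  'bcbcacccbccbbbaabcabcaccaccbbacbbaaaba'
  #23 SA[23]=8  'bccbbbaabcabcaccaccbbacbbaaaba'
  #24 SA[24]=17  'cabcaccaccbbacbbaaaba'
  #25 SA[25]=20  'caccaccbbacbbaaaba'
  #26 SA[26]=23  'caccbbacbbaaaba'
  #27 SA[27]=3  'cacccbccbbbaabcabcaccaccbbacbbaaaba'
  #28 SA[28]=30  'cbbaaaba'
  #29 SA[29]=26  'cbbacbbaaaba'
  #30 SA[30]=10  'cbbbaabcabcaccaccbbacbbaaaba'
  #31 SA[31]=1  'cbcacccbccbbbaabcabcaccaccbbacbbaaaba'
  #32 SA[32]=7  'cbccbbbaabcabcaccaccbbacbbaaaba'
  #33 SA[33]=22  'ccaccbbacbbaaaba'
  #34 SA[34]=25  'ccbbacbbaaaba'
  #35 SA[35]=9  'ccbbbaabcabcaccaccbbacbbaaaba'
  #36 SA[36]=6  'ccbccbbbaabcabcaccaccbbacbbaaaba'
  #37 SA[37]=5  'cccbccbbbaabcabcaccaccbbacbbaaaba'

[37, 33, 34, 14, 35, 15, 18, 29, 21, 24, 4, 36, 32, 13, 28, 31, 12, 27, 11, 16, 19, 2, 0, 8, 17, 20, 23, 3, 30, 26, 10, 1, 7, 22, 25, 9, 6, 5]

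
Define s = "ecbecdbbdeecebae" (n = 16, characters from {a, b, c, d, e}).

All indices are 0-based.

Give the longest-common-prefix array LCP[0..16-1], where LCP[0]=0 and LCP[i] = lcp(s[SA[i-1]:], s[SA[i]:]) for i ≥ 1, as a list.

sorted suffixes:
  #0 SA[0]=14  'ae'
  #1 SA[1]=13  'bae'
  #2 SA[2]=6  'bbdeecebae'
  #3 SA[3]=7  'bdeecebae'
  #4 SA[4]=2  'becdbbdeecebae'
  #5 SA[5]=1  'cbecdbbdeecebae'
  #6 SA[6]=4  'cdbbdeecebae'
  #7 SA[7]=11  'cebae'
  #8 SA[8]=5  'dbbdeecebae'
  #9 SA[9]=8  'deecebae'
  #10 SA[10]=15  'e'
  #11 SA[11]=12  'ebae'
  #12 SA[12]=0  'ecbecdbbdeecebae'
  #13 SA[13]=3  'ecdbbdeecebae'
  #14 SA[14]=10  'ecebae'
  #15 SA[15]=9  'eecebae'

SA = [14, 13, 6, 7, 2, 1, 4, 11, 5, 8, 15, 12, 0, 3, 10, 9]
[i] adj suffixes → lcp
  [1] 14/13 → 0 ('')
  [2] 13/6 → 1 ('b')
  [3] 6/7 → 1 ('b')
  [4] 7/2 → 1 ('b')
  [5] 2/1 → 0 ('')
  [6] 1/4 → 1 ('c')
  [7] 4/11 → 1 ('c')
  [8] 11/5 → 0 ('')
  [9] 5/8 → 1 ('d')
  [10] 8/15 → 0 ('')
  [11] 15/12 → 1 ('e')
  [12] 12/0 → 1 ('e')
  [13] 0/3 → 2 ('ec')
  [14] 3/10 → 2 ('ec')
  [15] 10/9 → 1 ('e')

[0, 0, 1, 1, 1, 0, 1, 1, 0, 1, 0, 1, 1, 2, 2, 1]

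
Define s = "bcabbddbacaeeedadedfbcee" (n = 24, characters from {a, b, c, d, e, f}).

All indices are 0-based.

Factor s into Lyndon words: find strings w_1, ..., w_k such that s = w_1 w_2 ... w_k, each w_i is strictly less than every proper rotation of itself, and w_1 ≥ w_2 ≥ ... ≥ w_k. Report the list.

emit factor 1: 'bc' (i=0, period=2)
emit factor 2: 'abbddbacaeeedadedfbcee' (i=2, period=22)

["bc", "abbddbacaeeedadedfbcee"]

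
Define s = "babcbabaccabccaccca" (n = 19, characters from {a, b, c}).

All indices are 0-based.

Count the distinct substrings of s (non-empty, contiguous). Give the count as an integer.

rank→(start, suffix):
  0 → (18, 'a')
  1 → (5, 'abaccabccaccca')
  2 → (1, 'abcbabaccabccaccca')
  3 → (10, 'abccaccca')
  4 → (7, 'accabccaccca')
  5 → (14, 'accca')
  6 → (4, 'babaccabccaccca')
  7 → (0, 'babcbabaccabccaccca')
  8 → (6, 'baccabccaccca')
  9 → (2, 'bcbabaccabccaccca')
  10 → (11, 'bccaccca')
  11 → (17, 'ca')
  12 → (9, 'cabccaccca')
  13 → (13, 'caccca')
  14 → (3, 'cbabaccabccaccca')
  15 → (16, 'cca')
  16 → (8, 'ccabccaccca')
  17 → (12, 'ccaccca')
  18 → (15, 'ccca')

SA = [18, 5, 1, 10, 7, 14, 4, 0, 6, 2, 11, 17, 9, 13, 3, 16, 8, 12, 15]
rank  pair      lcp
   1  s[18:],s[5:]  1  'a'
   2  s[5:],s[1:]  2  'ab'
   3  s[1:],s[10:]  3  'abc'
   4  s[10:],s[7:]  1  'a'
   5  s[7:],s[14:]  3  'acc'
   6  s[14:],s[4:]  0  ''
   7  s[4:],s[0:]  3  'bab'
   8  s[0:],s[6:]  2  'ba'
   9  s[6:],s[2:]  1  'b'
  10  s[2:],s[11:]  2  'bc'
  11  s[11:],s[17:]  0  ''
  12  s[17:],s[9:]  2  'ca'
  13  s[9:],s[13:]  2  'ca'
  14  s[13:],s[3:]  1  'c'
  15  s[3:],s[16:]  1  'c'
  16  s[16:],s[8:]  3  'cca'
  17  s[8:],s[12:]  3  'cca'
  18  s[12:],s[15:]  2  'cc'

n(n+1)/2 = 19·20/2 = 190
Σ LCP = 0 + 1 + 2 + 3 + 1 + 3 + 0 + 3 + 2 + 1 + 2 + 0 + 2 + 2 + 1 + 1 + 3 + 3 + 2 = 32
distinct = 190 − 32 = 158

158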